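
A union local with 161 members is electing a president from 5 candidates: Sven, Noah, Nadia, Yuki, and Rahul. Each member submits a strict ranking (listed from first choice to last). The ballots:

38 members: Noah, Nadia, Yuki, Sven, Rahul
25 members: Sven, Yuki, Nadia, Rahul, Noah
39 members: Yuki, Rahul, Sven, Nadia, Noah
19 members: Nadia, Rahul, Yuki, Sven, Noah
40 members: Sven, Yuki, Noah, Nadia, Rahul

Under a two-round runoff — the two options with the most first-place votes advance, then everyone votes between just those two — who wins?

Yuki

Round 1 first-place votes: Sven 65, Noah 38, Nadia 19, Yuki 39, Rahul 0.
Sven and Yuki advance.
Runoff: Sven is preferred to Yuki by 65 voters; Yuki by 96.
Yuki wins the runoff.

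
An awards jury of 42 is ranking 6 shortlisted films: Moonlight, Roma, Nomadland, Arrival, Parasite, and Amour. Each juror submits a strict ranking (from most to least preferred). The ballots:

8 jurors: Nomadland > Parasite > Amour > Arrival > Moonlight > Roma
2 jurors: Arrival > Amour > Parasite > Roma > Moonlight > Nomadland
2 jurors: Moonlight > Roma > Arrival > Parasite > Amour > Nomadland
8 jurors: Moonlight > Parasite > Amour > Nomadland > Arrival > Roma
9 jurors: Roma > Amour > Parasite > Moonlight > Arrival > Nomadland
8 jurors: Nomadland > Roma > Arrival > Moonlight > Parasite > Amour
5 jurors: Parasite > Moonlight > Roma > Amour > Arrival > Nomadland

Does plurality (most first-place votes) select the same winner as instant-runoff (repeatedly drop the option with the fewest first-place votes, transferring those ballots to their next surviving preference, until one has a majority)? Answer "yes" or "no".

Plurality — first-place votes: Moonlight 10, Roma 9, Nomadland 16, Arrival 2, Parasite 5, Amour 0. Winner: Nomadland.
Instant-runoff — R1 Moonlight 10, Roma 9, Nomadland 16, Arrival 2, Parasite 5, Amour 0 (Amour out); R2 Moonlight 10, Roma 9, Nomadland 16, Arrival 2, Parasite 5 (Arrival out); R3 Moonlight 10, Roma 9, Nomadland 16, Parasite 7 (Parasite out); R4 Moonlight 15, Roma 11, Nomadland 16 (Roma out); R5 Moonlight 26, Nomadland 16 (Moonlight winner). Winner: Moonlight.
The two methods disagree.

no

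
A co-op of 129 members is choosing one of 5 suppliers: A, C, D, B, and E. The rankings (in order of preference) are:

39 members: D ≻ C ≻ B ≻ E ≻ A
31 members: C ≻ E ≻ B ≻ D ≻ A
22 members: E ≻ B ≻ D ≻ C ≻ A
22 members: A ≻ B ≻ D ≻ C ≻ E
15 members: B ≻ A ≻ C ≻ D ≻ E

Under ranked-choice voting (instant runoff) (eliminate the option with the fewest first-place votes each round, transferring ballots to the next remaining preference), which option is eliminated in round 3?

Round 1: A 22, C 31, D 39, B 15, E 22. Eliminate B.
Round 2: A 37, C 31, D 39, E 22. Eliminate E.
Round 3: A 37, C 31, D 61. Eliminate C.

C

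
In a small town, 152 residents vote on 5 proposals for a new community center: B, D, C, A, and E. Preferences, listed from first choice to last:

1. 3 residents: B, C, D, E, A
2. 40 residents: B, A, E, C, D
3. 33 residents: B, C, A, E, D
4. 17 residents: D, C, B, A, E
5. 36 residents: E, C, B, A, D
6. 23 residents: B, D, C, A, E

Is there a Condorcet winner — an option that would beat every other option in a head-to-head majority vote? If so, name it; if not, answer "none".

B

B vs D: 135–17 for B.
B vs C: 99–53 for B.
B vs A: 152–0 for B.
B vs E: 116–36 for B.
B beats every other option head-to-head.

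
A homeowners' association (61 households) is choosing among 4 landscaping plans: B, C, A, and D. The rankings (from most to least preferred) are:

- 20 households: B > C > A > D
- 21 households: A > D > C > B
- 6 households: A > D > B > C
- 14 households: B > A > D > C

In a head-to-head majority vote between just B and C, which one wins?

Voters preferring B to C: 40; preferring C to B: 21.
B wins the head-to-head.

B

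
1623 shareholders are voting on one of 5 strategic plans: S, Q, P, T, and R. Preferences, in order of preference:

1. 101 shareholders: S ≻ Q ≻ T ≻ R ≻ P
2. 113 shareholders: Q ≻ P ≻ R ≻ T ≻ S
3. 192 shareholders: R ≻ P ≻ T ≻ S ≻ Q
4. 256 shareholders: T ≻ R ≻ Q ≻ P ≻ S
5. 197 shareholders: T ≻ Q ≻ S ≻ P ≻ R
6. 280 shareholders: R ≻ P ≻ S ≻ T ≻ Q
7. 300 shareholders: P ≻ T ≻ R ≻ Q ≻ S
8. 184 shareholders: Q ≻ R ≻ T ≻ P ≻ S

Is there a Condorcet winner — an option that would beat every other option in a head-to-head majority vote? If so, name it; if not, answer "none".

Checking pairwise contests:
Q beats S 1050–573.
T beats Q 1225–398.
Q beats P 851–772.
P beats T 885–738.
T beats R 854–769.
Every option loses at least one head-to-head, so there is no Condorcet winner.

none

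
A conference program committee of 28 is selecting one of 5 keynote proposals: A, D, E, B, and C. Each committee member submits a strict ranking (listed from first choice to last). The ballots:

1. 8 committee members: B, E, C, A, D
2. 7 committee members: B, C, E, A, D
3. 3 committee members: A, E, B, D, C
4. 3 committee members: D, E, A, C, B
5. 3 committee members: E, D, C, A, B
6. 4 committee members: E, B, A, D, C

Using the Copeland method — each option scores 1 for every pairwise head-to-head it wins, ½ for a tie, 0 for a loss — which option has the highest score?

B

A: beats D; loses to E, B, and C → score 1.
D: loses to A, E, B, and C → score 0.
E: beats A, D, and C; loses to B → score 3.
B: beats A, D, E, and C → score 4.
C: beats A and D; loses to E and B → score 2.
B has the best pairwise record.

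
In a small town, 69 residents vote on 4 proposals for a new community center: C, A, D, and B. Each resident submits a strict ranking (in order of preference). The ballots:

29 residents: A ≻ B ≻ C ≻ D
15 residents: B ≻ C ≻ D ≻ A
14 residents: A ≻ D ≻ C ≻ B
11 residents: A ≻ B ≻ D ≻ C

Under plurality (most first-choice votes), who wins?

A

First-place votes: C 0, A 54, D 0, B 15.
A has the most first-place votes.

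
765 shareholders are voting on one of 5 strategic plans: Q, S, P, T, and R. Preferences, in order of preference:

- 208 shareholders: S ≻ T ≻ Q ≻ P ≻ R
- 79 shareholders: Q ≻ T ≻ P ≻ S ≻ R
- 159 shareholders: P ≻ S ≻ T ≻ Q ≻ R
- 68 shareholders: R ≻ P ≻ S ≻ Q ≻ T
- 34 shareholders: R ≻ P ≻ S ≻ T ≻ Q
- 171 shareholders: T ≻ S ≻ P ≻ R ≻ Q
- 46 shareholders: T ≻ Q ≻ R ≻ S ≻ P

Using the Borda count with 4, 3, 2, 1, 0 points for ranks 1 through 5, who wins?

S

Q: 208·2 + 79·4 + 159·1 + 68·1 + 34·0 + 171·0 + 46·3 = 1097
S: 208·4 + 79·1 + 159·3 + 68·2 + 34·2 + 171·3 + 46·1 = 2151
P: 208·1 + 79·2 + 159·4 + 68·3 + 34·3 + 171·2 + 46·0 = 1650
T: 208·3 + 79·3 + 159·2 + 68·0 + 34·1 + 171·4 + 46·4 = 2081
R: 208·0 + 79·0 + 159·0 + 68·4 + 34·4 + 171·1 + 46·2 = 671
S has the highest Borda score (2151).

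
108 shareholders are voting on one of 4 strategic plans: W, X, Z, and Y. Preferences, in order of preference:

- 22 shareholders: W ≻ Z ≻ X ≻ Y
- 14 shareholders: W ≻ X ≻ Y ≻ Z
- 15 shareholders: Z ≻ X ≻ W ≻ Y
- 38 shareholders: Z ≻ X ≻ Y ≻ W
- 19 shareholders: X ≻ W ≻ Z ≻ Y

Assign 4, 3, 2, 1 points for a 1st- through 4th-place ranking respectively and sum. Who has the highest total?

Z

W: 22·4 + 14·4 + 15·2 + 38·1 + 19·3 = 269
X: 22·2 + 14·3 + 15·3 + 38·3 + 19·4 = 321
Z: 22·3 + 14·1 + 15·4 + 38·4 + 19·2 = 330
Y: 22·1 + 14·2 + 15·1 + 38·2 + 19·1 = 160
Z has the highest Borda score (330).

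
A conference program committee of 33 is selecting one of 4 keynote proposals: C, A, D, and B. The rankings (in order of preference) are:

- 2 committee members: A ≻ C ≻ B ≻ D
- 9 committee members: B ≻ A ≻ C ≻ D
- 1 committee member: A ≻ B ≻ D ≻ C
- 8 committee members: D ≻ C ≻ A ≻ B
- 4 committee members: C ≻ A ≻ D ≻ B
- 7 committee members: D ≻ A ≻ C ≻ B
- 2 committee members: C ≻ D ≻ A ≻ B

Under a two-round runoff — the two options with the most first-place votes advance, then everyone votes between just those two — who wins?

D

Round 1 first-place votes: C 6, A 3, D 15, B 9.
D and B advance.
Runoff: D is preferred to B by 21 voters; B by 12.
D wins the runoff.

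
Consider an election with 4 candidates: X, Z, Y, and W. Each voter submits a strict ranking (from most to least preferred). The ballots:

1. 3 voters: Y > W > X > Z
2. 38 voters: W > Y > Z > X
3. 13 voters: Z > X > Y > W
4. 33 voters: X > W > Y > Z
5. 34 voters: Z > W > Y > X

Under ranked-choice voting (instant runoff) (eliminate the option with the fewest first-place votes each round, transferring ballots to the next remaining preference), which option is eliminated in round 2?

Round 1: X 33, Z 47, Y 3, W 38. Eliminate Y.
Round 2: X 33, Z 47, W 41. Eliminate X.

X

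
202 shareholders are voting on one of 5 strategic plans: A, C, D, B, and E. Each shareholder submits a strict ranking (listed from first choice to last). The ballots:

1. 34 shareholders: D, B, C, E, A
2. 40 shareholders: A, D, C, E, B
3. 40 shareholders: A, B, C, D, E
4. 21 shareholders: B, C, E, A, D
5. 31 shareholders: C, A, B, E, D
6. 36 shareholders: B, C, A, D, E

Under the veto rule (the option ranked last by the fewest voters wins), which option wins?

C

Last-place votes: A 34, C 0, D 52, B 40, E 76.
C is ranked last by the fewest voters, so C wins.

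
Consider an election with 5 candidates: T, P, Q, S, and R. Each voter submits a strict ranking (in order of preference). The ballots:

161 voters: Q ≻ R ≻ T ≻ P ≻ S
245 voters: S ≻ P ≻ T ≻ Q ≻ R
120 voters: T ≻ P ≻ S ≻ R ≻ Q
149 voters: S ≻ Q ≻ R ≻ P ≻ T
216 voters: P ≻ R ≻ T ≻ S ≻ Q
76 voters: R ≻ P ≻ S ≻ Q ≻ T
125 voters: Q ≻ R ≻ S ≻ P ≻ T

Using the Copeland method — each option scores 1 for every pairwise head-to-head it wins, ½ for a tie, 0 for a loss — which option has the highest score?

P

T: beats Q; loses to P, S, and R → score 1.
P: beats T, Q, S, and R → score 4.
Q: beats R; loses to T, P, and S → score 1.
S: beats T and Q; loses to P and R → score 2.
R: beats T and S; loses to P and Q → score 2.
P has the best pairwise record.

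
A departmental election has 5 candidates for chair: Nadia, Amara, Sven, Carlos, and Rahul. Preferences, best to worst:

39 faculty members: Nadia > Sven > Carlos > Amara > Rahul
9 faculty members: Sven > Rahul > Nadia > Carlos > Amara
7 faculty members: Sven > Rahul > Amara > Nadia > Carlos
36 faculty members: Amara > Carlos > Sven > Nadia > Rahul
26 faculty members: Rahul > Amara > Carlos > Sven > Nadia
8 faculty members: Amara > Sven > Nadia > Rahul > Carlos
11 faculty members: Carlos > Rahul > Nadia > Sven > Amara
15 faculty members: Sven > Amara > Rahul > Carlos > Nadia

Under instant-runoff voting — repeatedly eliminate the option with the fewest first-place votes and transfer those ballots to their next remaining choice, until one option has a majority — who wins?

Round 1: Nadia 39, Amara 44, Sven 31, Carlos 11, Rahul 26. Eliminate Carlos.
Round 2: Nadia 39, Amara 44, Sven 31, Rahul 37. Eliminate Sven.
Round 3: Nadia 39, Amara 59, Rahul 53. Eliminate Nadia.
Round 4: Amara 98, Rahul 53. Amara has a majority.

Amara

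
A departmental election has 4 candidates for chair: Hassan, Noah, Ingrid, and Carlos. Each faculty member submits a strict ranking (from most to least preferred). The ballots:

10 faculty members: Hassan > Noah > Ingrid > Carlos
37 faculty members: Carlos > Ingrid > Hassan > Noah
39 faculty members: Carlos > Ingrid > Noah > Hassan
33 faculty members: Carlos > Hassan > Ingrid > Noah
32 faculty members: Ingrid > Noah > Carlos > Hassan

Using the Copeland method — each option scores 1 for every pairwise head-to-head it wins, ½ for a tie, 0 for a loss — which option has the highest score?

Carlos

Hassan: beats Noah; loses to Ingrid and Carlos → score 1.
Noah: loses to Hassan, Ingrid, and Carlos → score 0.
Ingrid: beats Hassan and Noah; loses to Carlos → score 2.
Carlos: beats Hassan, Noah, and Ingrid → score 3.
Carlos has the best pairwise record.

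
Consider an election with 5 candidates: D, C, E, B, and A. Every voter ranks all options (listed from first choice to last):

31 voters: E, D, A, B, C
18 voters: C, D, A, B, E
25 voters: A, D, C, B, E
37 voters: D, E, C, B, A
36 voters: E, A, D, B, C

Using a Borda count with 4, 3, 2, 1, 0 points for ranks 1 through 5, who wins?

D

D: 31·3 + 18·3 + 25·3 + 37·4 + 36·2 = 442
C: 31·0 + 18·4 + 25·2 + 37·2 + 36·0 = 196
E: 31·4 + 18·0 + 25·0 + 37·3 + 36·4 = 379
B: 31·1 + 18·1 + 25·1 + 37·1 + 36·1 = 147
A: 31·2 + 18·2 + 25·4 + 37·0 + 36·3 = 306
D has the highest Borda score (442).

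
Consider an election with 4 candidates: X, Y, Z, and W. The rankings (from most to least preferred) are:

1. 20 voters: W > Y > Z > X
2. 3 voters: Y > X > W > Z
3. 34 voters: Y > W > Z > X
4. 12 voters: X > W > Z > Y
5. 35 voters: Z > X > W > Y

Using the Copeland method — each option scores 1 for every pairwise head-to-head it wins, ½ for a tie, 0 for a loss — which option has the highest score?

X: loses to Y, Z, and W → score 0.
Y: beats X and Z; loses to W → score 2.
Z: beats X; loses to Y and W → score 1.
W: beats X, Y, and Z → score 3.
W has the best pairwise record.

W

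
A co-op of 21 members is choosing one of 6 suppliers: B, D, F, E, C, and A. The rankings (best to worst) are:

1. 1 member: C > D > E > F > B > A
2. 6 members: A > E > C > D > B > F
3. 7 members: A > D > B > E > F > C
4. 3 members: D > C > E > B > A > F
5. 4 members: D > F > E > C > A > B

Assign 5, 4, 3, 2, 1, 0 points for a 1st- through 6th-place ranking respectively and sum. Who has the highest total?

D

B: 1·1 + 6·1 + 7·3 + 3·2 + 4·0 = 34
D: 1·4 + 6·2 + 7·4 + 3·5 + 4·5 = 79
F: 1·2 + 6·0 + 7·1 + 3·0 + 4·4 = 25
E: 1·3 + 6·4 + 7·2 + 3·3 + 4·3 = 62
C: 1·5 + 6·3 + 7·0 + 3·4 + 4·2 = 43
A: 1·0 + 6·5 + 7·5 + 3·1 + 4·1 = 72
D has the highest Borda score (79).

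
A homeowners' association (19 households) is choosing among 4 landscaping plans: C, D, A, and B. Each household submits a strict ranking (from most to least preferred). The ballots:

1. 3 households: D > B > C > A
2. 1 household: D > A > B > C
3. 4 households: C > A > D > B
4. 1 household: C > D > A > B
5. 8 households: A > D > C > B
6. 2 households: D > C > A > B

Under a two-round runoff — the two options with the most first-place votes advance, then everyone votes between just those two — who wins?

Round 1 first-place votes: C 5, D 6, A 8, B 0.
A and D advance.
Runoff: A is preferred to D by 12 voters; D by 7.
A wins the runoff.

A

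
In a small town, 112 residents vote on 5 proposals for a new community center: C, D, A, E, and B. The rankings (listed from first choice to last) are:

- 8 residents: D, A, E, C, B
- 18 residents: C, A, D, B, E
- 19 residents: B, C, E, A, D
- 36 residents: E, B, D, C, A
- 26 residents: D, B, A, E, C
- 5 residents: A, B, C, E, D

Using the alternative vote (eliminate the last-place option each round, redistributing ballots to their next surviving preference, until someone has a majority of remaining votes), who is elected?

Round 1: C 18, D 34, A 5, E 36, B 19. Eliminate A.
Round 2: C 18, D 34, E 36, B 24. Eliminate C.
Round 3: D 52, E 36, B 24. Eliminate B.
Round 4: D 52, E 60. E has a majority.

E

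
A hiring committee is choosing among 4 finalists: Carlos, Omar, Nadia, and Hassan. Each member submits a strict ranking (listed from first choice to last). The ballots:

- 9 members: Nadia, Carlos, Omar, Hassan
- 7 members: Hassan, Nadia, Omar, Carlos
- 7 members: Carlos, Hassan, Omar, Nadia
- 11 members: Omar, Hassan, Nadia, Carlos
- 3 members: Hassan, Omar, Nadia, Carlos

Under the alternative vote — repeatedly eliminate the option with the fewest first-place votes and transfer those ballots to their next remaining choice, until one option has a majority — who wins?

Omar

Round 1: Carlos 7, Omar 11, Nadia 9, Hassan 10. Eliminate Carlos.
Round 2: Omar 11, Nadia 9, Hassan 17. Eliminate Nadia.
Round 3: Omar 20, Hassan 17. Omar has a majority.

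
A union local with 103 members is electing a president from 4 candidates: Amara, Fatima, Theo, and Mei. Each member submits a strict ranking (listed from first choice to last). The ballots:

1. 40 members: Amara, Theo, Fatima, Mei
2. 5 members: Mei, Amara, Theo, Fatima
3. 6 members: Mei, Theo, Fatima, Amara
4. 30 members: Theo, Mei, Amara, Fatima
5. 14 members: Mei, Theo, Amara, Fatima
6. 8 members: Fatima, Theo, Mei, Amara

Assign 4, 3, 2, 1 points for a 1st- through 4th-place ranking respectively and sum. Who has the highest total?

Theo

Amara: 40·4 + 5·3 + 6·1 + 30·2 + 14·2 + 8·1 = 277
Fatima: 40·2 + 5·1 + 6·2 + 30·1 + 14·1 + 8·4 = 173
Theo: 40·3 + 5·2 + 6·3 + 30·4 + 14·3 + 8·3 = 334
Mei: 40·1 + 5·4 + 6·4 + 30·3 + 14·4 + 8·2 = 246
Theo has the highest Borda score (334).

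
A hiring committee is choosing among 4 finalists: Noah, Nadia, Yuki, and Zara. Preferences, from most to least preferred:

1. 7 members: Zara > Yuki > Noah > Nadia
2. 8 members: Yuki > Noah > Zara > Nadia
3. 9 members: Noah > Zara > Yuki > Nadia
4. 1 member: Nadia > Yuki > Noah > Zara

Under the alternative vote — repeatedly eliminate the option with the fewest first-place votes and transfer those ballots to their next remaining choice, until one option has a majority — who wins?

Yuki

Round 1: Noah 9, Nadia 1, Yuki 8, Zara 7. Eliminate Nadia.
Round 2: Noah 9, Yuki 9, Zara 7. Eliminate Zara.
Round 3: Noah 9, Yuki 16. Yuki has a majority.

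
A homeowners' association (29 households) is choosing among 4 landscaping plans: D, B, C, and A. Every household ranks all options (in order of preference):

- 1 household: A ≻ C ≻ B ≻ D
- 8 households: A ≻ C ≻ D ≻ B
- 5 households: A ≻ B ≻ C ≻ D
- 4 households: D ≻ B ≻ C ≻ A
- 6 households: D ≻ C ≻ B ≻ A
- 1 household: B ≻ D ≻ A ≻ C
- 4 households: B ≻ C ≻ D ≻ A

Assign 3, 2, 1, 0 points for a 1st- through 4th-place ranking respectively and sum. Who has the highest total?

C

D: 1·0 + 8·1 + 5·0 + 4·3 + 6·3 + 1·2 + 4·1 = 44
B: 1·1 + 8·0 + 5·2 + 4·2 + 6·1 + 1·3 + 4·3 = 40
C: 1·2 + 8·2 + 5·1 + 4·1 + 6·2 + 1·0 + 4·2 = 47
A: 1·3 + 8·3 + 5·3 + 4·0 + 6·0 + 1·1 + 4·0 = 43
C has the highest Borda score (47).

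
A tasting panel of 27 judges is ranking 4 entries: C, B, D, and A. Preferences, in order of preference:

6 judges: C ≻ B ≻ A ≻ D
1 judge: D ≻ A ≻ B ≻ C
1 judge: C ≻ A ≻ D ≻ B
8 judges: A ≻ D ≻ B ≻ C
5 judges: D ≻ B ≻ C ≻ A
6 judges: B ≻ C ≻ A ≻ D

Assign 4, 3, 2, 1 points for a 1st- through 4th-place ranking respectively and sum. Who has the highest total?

B

C: 6·4 + 1·1 + 1·4 + 8·1 + 5·2 + 6·3 = 65
B: 6·3 + 1·2 + 1·1 + 8·2 + 5·3 + 6·4 = 76
D: 6·1 + 1·4 + 1·2 + 8·3 + 5·4 + 6·1 = 62
A: 6·2 + 1·3 + 1·3 + 8·4 + 5·1 + 6·2 = 67
B has the highest Borda score (76).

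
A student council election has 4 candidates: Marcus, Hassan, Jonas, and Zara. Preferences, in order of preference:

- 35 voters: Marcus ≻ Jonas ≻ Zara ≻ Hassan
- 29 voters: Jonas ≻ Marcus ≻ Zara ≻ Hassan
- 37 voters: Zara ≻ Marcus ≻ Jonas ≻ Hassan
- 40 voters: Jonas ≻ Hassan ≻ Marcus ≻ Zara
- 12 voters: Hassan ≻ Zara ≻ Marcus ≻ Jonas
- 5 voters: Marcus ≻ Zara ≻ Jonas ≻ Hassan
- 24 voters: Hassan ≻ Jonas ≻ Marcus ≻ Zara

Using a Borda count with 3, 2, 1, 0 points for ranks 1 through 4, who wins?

Jonas

Marcus: 35·3 + 29·2 + 37·2 + 40·1 + 12·1 + 5·3 + 24·1 = 328
Hassan: 35·0 + 29·0 + 37·0 + 40·2 + 12·3 + 5·0 + 24·3 = 188
Jonas: 35·2 + 29·3 + 37·1 + 40·3 + 12·0 + 5·1 + 24·2 = 367
Zara: 35·1 + 29·1 + 37·3 + 40·0 + 12·2 + 5·2 + 24·0 = 209
Jonas has the highest Borda score (367).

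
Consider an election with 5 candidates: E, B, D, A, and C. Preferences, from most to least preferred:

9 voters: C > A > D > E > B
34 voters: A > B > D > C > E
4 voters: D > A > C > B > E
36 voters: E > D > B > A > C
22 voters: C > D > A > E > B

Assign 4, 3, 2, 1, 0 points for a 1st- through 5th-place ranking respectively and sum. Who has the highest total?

E: 9·1 + 34·0 + 4·0 + 36·4 + 22·1 = 175
B: 9·0 + 34·3 + 4·1 + 36·2 + 22·0 = 178
D: 9·2 + 34·2 + 4·4 + 36·3 + 22·3 = 276
A: 9·3 + 34·4 + 4·3 + 36·1 + 22·2 = 255
C: 9·4 + 34·1 + 4·2 + 36·0 + 22·4 = 166
D has the highest Borda score (276).

D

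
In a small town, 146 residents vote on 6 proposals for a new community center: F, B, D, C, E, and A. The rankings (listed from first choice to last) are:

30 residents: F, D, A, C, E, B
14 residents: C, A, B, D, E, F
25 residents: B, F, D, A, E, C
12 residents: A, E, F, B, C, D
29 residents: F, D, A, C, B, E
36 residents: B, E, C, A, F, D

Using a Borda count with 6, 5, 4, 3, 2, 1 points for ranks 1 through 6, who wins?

F

F: 30·6 + 14·1 + 25·5 + 12·4 + 29·6 + 36·2 = 613
B: 30·1 + 14·4 + 25·6 + 12·3 + 29·2 + 36·6 = 546
D: 30·5 + 14·3 + 25·4 + 12·1 + 29·5 + 36·1 = 485
C: 30·3 + 14·6 + 25·1 + 12·2 + 29·3 + 36·4 = 454
E: 30·2 + 14·2 + 25·2 + 12·5 + 29·1 + 36·5 = 407
A: 30·4 + 14·5 + 25·3 + 12·6 + 29·4 + 36·3 = 561
F has the highest Borda score (613).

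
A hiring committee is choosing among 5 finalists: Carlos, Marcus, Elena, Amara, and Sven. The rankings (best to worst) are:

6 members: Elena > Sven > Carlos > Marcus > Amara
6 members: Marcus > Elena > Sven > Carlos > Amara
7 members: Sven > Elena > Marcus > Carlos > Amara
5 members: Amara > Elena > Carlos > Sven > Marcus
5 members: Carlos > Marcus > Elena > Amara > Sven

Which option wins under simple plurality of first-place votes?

Sven

First-place votes: Carlos 5, Marcus 6, Elena 6, Amara 5, Sven 7.
Sven has the most first-place votes.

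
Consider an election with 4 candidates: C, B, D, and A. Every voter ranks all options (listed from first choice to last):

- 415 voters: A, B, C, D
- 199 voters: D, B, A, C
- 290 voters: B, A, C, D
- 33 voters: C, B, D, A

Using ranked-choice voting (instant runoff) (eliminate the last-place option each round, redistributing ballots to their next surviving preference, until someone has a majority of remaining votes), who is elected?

B

Round 1: C 33, B 290, D 199, A 415. Eliminate C.
Round 2: B 323, D 199, A 415. Eliminate D.
Round 3: B 522, A 415. B has a majority.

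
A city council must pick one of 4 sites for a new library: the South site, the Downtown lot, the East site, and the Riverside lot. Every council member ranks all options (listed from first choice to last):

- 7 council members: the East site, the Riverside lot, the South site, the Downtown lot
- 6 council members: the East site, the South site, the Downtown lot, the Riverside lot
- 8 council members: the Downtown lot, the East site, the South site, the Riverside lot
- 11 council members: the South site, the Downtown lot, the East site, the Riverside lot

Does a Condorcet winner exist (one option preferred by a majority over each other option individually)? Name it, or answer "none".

Checking pairwise contests:
the East site beats the South site 21–11.
the South site beats the Downtown lot 24–8.
the Downtown lot beats the East site 19–13.
the South site beats the Riverside lot 25–7.
Every option loses at least one head-to-head, so there is no Condorcet winner.

none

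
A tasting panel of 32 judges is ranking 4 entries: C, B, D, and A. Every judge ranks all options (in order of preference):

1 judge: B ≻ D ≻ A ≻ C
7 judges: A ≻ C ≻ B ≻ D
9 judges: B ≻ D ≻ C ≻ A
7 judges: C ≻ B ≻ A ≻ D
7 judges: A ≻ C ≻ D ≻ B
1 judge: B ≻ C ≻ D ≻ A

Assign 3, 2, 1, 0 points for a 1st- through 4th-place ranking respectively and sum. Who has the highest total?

C

C: 1·0 + 7·2 + 9·1 + 7·3 + 7·2 + 1·2 = 60
B: 1·3 + 7·1 + 9·3 + 7·2 + 7·0 + 1·3 = 54
D: 1·2 + 7·0 + 9·2 + 7·0 + 7·1 + 1·1 = 28
A: 1·1 + 7·3 + 9·0 + 7·1 + 7·3 + 1·0 = 50
C has the highest Borda score (60).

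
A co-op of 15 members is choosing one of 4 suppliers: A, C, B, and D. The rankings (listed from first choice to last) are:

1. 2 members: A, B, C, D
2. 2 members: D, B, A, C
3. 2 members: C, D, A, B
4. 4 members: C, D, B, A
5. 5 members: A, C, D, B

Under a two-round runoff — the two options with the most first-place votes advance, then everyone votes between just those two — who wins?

Round 1 first-place votes: A 7, C 6, B 0, D 2.
A and C advance.
Runoff: A is preferred to C by 9 voters; C by 6.
A wins the runoff.

A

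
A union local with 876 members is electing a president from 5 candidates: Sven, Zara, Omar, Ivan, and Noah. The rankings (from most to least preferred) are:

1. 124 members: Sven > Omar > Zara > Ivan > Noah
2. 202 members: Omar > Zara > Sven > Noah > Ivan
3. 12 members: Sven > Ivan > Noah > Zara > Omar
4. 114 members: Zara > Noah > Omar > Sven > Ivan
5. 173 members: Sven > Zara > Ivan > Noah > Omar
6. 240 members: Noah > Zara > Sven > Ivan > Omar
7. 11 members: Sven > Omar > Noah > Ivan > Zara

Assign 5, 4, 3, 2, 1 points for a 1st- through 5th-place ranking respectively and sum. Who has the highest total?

Sven: 124·5 + 202·3 + 12·5 + 114·2 + 173·5 + 240·3 + 11·5 = 3154
Zara: 124·3 + 202·4 + 12·2 + 114·5 + 173·4 + 240·4 + 11·1 = 3437
Omar: 124·4 + 202·5 + 12·1 + 114·3 + 173·1 + 240·1 + 11·4 = 2317
Ivan: 124·2 + 202·1 + 12·4 + 114·1 + 173·3 + 240·2 + 11·2 = 1633
Noah: 124·1 + 202·2 + 12·3 + 114·4 + 173·2 + 240·5 + 11·3 = 2599
Zara has the highest Borda score (3437).

Zara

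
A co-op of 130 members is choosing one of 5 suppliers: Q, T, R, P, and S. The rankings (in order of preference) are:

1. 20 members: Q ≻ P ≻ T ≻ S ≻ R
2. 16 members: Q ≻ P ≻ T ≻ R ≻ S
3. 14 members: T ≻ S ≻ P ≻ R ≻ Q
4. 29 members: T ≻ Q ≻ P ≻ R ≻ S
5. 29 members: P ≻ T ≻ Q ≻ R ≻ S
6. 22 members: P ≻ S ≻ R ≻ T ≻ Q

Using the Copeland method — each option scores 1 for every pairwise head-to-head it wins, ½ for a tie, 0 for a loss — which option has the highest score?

Q: beats R and S; ties P; loses to T → score 2.5.
T: beats Q, R, and S; loses to P → score 3.
R: beats S; loses to Q, T, and P → score 1.
P: beats T, R, and S; ties Q → score 3.5.
S: loses to Q, T, R, and P → score 0.
P has the best pairwise record.

P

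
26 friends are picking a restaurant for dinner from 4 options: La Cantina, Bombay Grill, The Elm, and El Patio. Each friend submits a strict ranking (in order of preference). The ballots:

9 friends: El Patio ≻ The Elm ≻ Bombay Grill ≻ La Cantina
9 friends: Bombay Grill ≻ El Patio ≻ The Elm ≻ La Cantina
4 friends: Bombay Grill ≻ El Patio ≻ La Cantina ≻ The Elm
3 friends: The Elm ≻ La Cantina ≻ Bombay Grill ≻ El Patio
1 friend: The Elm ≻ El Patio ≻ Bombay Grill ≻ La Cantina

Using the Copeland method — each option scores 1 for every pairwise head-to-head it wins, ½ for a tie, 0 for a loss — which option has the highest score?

La Cantina: loses to Bombay Grill, The Elm, and El Patio → score 0.
Bombay Grill: beats La Cantina and El Patio; ties The Elm → score 2.5.
The Elm: beats La Cantina; ties Bombay Grill; loses to El Patio → score 1.5.
El Patio: beats La Cantina and The Elm; loses to Bombay Grill → score 2.
Bombay Grill has the best pairwise record.

Bombay Grill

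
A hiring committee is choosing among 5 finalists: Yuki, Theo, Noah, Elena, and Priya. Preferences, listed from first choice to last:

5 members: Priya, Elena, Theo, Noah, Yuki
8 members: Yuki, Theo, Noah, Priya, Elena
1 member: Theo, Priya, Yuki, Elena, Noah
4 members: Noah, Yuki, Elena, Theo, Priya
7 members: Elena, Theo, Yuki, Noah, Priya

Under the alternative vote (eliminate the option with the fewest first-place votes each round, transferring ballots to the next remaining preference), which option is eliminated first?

Round 1: Yuki 8, Theo 1, Noah 4, Elena 7, Priya 5. Eliminate Theo.

Theo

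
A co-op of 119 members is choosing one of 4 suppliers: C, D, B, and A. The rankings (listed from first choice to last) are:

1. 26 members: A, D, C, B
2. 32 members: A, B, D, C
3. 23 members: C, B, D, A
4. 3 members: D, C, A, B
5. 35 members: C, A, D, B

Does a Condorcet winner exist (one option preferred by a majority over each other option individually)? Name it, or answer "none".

none

Checking pairwise contests:
D beats C 61–58.
A beats D 93–26.
C beats B 87–32.
C beats A 61–58.
Every option loses at least one head-to-head, so there is no Condorcet winner.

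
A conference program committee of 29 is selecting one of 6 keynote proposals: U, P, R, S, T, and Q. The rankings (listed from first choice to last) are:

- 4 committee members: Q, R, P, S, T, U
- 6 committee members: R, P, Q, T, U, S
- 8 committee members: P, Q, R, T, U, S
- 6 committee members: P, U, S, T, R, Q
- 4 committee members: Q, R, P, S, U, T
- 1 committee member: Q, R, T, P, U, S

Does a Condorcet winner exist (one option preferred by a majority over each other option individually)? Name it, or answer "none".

Checking pairwise contests:
P beats U 29–0.
R beats P 15–14.
Q beats R 17–12.
U beats S 21–8.
P beats T 28–1.
P beats Q 20–9.
Every option loses at least one head-to-head, so there is no Condorcet winner.

none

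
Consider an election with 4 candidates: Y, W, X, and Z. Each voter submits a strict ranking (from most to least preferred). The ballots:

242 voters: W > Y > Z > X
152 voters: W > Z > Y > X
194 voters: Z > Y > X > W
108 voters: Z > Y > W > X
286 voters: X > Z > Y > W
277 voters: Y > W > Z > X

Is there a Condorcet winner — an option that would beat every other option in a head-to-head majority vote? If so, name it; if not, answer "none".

Checking pairwise contests:
Z beats Y 740–519.
Y beats W 865–394.
Y beats X 973–286.
W beats Z 671–588.
Every option loses at least one head-to-head, so there is no Condorcet winner.

none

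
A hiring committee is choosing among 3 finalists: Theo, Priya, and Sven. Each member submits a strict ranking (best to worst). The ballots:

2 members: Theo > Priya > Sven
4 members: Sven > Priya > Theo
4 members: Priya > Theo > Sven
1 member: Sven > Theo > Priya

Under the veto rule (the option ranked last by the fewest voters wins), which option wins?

Last-place votes: Theo 4, Priya 1, Sven 6.
Priya is ranked last by the fewest voters, so Priya wins.

Priya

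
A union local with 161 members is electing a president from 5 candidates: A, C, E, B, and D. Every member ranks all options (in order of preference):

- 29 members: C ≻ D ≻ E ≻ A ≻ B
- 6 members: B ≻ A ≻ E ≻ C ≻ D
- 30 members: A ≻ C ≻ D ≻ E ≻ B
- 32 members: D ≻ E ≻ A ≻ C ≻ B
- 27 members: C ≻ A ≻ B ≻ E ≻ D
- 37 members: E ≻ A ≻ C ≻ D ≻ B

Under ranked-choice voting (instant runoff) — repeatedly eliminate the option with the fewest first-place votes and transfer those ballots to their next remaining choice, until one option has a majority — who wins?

Round 1: A 30, C 56, E 37, B 6, D 32. Eliminate B.
Round 2: A 36, C 56, E 37, D 32. Eliminate D.
Round 3: A 36, C 56, E 69. Eliminate A.
Round 4: C 86, E 75. C has a majority.

C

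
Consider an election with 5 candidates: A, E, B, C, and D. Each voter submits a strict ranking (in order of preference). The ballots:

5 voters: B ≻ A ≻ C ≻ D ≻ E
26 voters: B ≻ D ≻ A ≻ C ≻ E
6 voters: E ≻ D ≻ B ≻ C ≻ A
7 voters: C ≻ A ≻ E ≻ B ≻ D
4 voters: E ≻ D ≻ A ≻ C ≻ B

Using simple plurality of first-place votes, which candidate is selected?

First-place votes: A 0, E 10, B 31, C 7, D 0.
B has the most first-place votes.

B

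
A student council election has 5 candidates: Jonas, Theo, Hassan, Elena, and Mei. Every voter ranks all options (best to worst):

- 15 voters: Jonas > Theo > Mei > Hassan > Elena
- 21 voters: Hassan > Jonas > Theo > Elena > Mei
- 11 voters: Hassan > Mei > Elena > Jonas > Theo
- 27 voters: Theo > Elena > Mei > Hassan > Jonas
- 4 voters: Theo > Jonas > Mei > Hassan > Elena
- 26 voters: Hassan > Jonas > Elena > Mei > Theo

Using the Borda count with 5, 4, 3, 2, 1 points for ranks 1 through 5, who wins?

Hassan

Jonas: 15·5 + 21·4 + 11·2 + 27·1 + 4·4 + 26·4 = 328
Theo: 15·4 + 21·3 + 11·1 + 27·5 + 4·5 + 26·1 = 315
Hassan: 15·2 + 21·5 + 11·5 + 27·2 + 4·2 + 26·5 = 382
Elena: 15·1 + 21·2 + 11·3 + 27·4 + 4·1 + 26·3 = 280
Mei: 15·3 + 21·1 + 11·4 + 27·3 + 4·3 + 26·2 = 255
Hassan has the highest Borda score (382).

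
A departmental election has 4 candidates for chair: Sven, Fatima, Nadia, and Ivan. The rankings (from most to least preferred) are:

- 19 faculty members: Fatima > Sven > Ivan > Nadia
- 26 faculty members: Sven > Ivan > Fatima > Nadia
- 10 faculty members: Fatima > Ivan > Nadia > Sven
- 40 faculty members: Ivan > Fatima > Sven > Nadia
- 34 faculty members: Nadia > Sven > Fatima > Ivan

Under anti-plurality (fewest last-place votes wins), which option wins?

Fatima

Last-place votes: Sven 10, Fatima 0, Nadia 85, Ivan 34.
Fatima is ranked last by the fewest voters, so Fatima wins.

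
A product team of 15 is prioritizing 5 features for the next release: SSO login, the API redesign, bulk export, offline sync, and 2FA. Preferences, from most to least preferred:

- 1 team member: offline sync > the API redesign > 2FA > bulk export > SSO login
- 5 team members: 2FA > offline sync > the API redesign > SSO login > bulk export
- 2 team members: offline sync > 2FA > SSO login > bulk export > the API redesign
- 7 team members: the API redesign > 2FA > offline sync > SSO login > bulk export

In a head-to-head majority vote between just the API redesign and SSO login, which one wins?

Voters preferring the API redesign to SSO login: 13; preferring SSO login to the API redesign: 2.
the API redesign wins the head-to-head.

the API redesign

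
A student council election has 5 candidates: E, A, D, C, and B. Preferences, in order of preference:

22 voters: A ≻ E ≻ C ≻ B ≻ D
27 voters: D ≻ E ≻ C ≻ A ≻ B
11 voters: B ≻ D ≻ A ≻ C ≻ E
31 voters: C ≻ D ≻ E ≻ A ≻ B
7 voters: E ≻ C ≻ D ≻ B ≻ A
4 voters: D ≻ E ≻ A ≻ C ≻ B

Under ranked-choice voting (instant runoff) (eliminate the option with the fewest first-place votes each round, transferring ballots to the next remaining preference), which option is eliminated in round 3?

Round 1: E 7, A 22, D 31, C 31, B 11. Eliminate E.
Round 2: A 22, D 31, C 38, B 11. Eliminate B.
Round 3: A 22, D 42, C 38. Eliminate A.

A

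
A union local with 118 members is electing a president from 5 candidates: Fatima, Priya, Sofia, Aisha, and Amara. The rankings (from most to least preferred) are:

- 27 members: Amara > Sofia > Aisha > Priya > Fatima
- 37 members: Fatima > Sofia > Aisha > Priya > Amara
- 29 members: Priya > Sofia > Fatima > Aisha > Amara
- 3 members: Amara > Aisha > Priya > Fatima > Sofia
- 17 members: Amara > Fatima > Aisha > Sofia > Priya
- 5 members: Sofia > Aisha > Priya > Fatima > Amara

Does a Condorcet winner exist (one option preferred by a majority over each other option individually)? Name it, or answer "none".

Sofia vs Fatima: 61–57 for Sofia.
Sofia vs Priya: 86–32 for Sofia.
Sofia vs Aisha: 98–20 for Sofia.
Sofia vs Amara: 71–47 for Sofia.
Sofia beats every other option head-to-head.

Sofia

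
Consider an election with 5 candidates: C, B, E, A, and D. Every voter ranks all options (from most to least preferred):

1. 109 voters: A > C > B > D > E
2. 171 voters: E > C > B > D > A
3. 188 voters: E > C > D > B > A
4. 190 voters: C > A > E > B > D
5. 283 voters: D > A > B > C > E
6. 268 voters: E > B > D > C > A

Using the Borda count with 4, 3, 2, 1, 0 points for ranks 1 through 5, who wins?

C: 109·3 + 171·3 + 188·3 + 190·4 + 283·1 + 268·1 = 2715
B: 109·2 + 171·2 + 188·1 + 190·1 + 283·2 + 268·3 = 2308
E: 109·0 + 171·4 + 188·4 + 190·2 + 283·0 + 268·4 = 2888
A: 109·4 + 171·0 + 188·0 + 190·3 + 283·3 + 268·0 = 1855
D: 109·1 + 171·1 + 188·2 + 190·0 + 283·4 + 268·2 = 2324
E has the highest Borda score (2888).

E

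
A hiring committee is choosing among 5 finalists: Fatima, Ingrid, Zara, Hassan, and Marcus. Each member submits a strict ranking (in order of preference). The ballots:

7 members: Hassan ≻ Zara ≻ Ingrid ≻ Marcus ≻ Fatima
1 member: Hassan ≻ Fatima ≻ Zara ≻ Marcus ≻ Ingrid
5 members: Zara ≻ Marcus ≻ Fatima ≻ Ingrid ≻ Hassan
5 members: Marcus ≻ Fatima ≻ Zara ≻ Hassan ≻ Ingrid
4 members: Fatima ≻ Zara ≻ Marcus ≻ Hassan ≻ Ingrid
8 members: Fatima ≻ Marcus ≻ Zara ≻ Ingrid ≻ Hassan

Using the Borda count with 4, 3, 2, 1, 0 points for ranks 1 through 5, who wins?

Zara

Fatima: 7·0 + 1·3 + 5·2 + 5·3 + 4·4 + 8·4 = 76
Ingrid: 7·2 + 1·0 + 5·1 + 5·0 + 4·0 + 8·1 = 27
Zara: 7·3 + 1·2 + 5·4 + 5·2 + 4·3 + 8·2 = 81
Hassan: 7·4 + 1·4 + 5·0 + 5·1 + 4·1 + 8·0 = 41
Marcus: 7·1 + 1·1 + 5·3 + 5·4 + 4·2 + 8·3 = 75
Zara has the highest Borda score (81).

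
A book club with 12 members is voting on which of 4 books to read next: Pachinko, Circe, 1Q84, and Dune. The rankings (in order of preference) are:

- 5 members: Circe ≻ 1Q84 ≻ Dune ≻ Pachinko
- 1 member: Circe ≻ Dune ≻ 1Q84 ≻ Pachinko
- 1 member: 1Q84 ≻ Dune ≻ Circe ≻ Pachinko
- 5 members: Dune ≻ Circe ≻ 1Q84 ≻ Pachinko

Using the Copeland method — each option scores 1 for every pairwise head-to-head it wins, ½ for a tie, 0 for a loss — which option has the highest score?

Circe

Pachinko: loses to Circe, 1Q84, and Dune → score 0.
Circe: beats Pachinko and 1Q84; ties Dune → score 2.5.
1Q84: beats Pachinko; ties Dune; loses to Circe → score 1.5.
Dune: beats Pachinko; ties Circe and 1Q84 → score 2.
Circe has the best pairwise record.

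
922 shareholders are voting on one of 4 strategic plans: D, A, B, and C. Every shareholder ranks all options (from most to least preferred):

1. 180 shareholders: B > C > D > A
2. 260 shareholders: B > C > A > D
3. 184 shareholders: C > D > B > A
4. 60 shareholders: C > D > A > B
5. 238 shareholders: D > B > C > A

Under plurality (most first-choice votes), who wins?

B

First-place votes: D 238, A 0, B 440, C 244.
B has the most first-place votes.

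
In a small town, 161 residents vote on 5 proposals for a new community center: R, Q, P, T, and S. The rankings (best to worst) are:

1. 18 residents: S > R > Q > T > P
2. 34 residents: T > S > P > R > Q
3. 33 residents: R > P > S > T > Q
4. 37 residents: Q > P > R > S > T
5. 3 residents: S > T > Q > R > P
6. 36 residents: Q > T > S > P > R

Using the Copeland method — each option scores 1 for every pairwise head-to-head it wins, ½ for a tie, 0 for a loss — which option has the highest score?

S

R: beats Q and T; loses to P and S → score 2.
Q: beats P and T; loses to R and S → score 2.
P: beats R; loses to Q, T, and S → score 1.
T: beats P; loses to R, Q, and S → score 1.
S: beats R, Q, P, and T → score 4.
S has the best pairwise record.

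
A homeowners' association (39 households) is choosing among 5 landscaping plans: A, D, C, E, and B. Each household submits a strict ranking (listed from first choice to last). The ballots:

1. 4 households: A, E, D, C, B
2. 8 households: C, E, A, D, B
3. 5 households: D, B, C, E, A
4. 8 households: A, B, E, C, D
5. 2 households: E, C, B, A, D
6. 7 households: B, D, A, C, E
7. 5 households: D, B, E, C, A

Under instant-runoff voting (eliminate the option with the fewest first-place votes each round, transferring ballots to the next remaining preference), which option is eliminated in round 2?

Round 1: A 12, D 10, C 8, E 2, B 7. Eliminate E.
Round 2: A 12, D 10, C 10, B 7. Eliminate B.

B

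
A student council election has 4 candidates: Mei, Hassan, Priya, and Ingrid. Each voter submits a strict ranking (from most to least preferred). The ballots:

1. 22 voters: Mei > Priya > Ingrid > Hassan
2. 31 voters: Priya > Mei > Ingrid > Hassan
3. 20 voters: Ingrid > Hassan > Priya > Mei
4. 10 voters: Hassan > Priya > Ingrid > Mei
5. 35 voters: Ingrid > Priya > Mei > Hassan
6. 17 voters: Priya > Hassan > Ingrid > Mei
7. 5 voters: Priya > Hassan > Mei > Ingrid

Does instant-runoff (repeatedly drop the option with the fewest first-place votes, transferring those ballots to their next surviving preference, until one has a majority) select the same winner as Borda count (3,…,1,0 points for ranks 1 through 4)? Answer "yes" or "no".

Instant-runoff — R1 Mei 22, Hassan 10, Priya 53, Ingrid 55 (Hassan out); R2 Mei 22, Priya 63, Ingrid 55 (Mei out); R3 Priya 85, Ingrid 55 (Priya winner). Winner: Priya.
Borda — scores: Mei 168, Hassan 114, Priya 313, Ingrid 245. Winner: Priya.
The two methods agree.

yes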